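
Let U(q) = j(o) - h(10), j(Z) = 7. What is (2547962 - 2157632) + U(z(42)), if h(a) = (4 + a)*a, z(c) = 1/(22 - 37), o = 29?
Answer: 390197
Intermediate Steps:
z(c) = -1/15 (z(c) = 1/(-15) = -1/15)
h(a) = a*(4 + a)
U(q) = -133 (U(q) = 7 - 10*(4 + 10) = 7 - 10*14 = 7 - 1*140 = 7 - 140 = -133)
(2547962 - 2157632) + U(z(42)) = (2547962 - 2157632) - 133 = 390330 - 133 = 390197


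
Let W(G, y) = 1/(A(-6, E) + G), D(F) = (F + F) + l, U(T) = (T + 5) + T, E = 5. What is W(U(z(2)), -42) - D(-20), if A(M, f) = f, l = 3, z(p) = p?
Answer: 519/14 ≈ 37.071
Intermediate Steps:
U(T) = 5 + 2*T (U(T) = (5 + T) + T = 5 + 2*T)
D(F) = 3 + 2*F (D(F) = (F + F) + 3 = 2*F + 3 = 3 + 2*F)
W(G, y) = 1/(5 + G)
W(U(z(2)), -42) - D(-20) = 1/(5 + (5 + 2*2)) - (3 + 2*(-20)) = 1/(5 + (5 + 4)) - (3 - 40) = 1/(5 + 9) - 1*(-37) = 1/14 + 37 = 519/14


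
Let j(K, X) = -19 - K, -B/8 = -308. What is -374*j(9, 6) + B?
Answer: 12936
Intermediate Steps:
B = 2464 (B = -8*(-308) = 2464)
-374*j(9, 6) + B = -374*(-19 - 1*9) + 2464 = -374*(-19 - 9) + 2464 = -374*(-28) + 2464 = 10472 + 2464 = 12936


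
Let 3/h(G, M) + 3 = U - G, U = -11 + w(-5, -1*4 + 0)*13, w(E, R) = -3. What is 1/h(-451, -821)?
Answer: 398/3 ≈ 132.67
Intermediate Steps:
U = -50 (U = -11 - 3*13 = -11 - 39 = -50)
h(G, M) = 3/(-53 - G) (h(G, M) = 3/(-3 + (-50 - G)) = 3/(-53 - G))
1/h(-451, -821) = 1/(-3/(53 - 451)) = 1/(-3/(-398)) = 1/(-3*(-1/398)) = 1/(3/398) = 398/3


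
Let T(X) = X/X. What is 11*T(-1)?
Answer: 11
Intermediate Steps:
T(X) = 1
11*T(-1) = 11*1 = 11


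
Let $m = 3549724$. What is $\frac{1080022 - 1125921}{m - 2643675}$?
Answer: $- \frac{45899}{906049} \approx -0.050658$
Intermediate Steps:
$\frac{1080022 - 1125921}{m - 2643675} = \frac{1080022 - 1125921}{3549724 - 2643675} = - \frac{45899}{906049}$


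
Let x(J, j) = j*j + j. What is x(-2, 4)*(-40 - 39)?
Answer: -1580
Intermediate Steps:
x(J, j) = j + j**2 (x(J, j) = j**2 + j = j + j**2)
x(-2, 4)*(-40 - 39) = (4*(1 + 4))*(-40 - 39) = (4*5)*(-79) = 20*(-79) = -1580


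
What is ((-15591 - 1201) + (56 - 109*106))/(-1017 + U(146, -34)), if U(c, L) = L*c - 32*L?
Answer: 9430/1631 ≈ 5.7817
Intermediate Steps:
U(c, L) = -32*L + L*c
((-15591 - 1201) + (56 - 109*106))/(-1017 + U(146, -34)) = ((-15591 - 1201) + (56 - 109*106))/(-1017 - 34*(-32 + 146)) = (-16792 + (56 - 11554))/(-1017 - 34*114) = (-16792 - 11498)/(-1017 - 3876) = -28290/(-4893) = -28290*(-1/4893) = 9430/1631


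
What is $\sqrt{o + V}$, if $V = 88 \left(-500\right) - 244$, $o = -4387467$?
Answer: $61 i \sqrt{1191} \approx 2105.2 i$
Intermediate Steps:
$V = -44244$ ($V = -44000 - 244 = -44244$)
$\sqrt{o + V} = \sqrt{-4387467 - 44244} = \sqrt{-4431711} = 61 i \sqrt{1191}$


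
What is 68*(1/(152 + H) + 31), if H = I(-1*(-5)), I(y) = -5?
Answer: 309944/147 ≈ 2108.5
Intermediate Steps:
H = -5
68*(1/(152 + H) + 31) = 68*(1/(152 - 5) + 31) = 68*(1/147 + 31) = 68*(4558/147) = 309944/147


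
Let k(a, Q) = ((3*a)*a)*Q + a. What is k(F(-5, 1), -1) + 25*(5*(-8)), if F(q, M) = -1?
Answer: -1004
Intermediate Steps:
k(a, Q) = a + 3*Q*a² (k(a, Q) = (3*a²)*Q + a = 3*Q*a² + a = a + 3*Q*a²)
k(F(-5, 1), -1) + 25*(5*(-8)) = -(1 + 3*(-1)*(-1)) + 25*(5*(-8)) = -(1 + 3) + 25*(-40) = -1*4 - 1000 = -4 - 1000 = -1004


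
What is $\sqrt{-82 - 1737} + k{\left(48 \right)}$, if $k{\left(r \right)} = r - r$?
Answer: $i \sqrt{1819} \approx 42.65 i$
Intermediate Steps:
$k{\left(r \right)} = 0$
$\sqrt{-82 - 1737} + k{\left(48 \right)} = \sqrt{-82 - 1737} + 0 = \sqrt{-1819} + 0 = i \sqrt{1819} + 0 = i \sqrt{1819}$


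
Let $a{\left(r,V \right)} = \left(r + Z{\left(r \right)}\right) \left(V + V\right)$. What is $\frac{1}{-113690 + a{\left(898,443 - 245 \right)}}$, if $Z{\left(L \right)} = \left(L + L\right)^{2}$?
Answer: $\frac{1}{1277585854} \approx 7.8273 \cdot 10^{-10}$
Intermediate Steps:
$Z{\left(L \right)} = 4 L^{2}$ ($Z{\left(L \right)} = \left(2 L\right)^{2} = 4 L^{2}$)
$a{\left(r,V \right)} = 2 V \left(r + 4 r^{2}\right)$ ($a{\left(r,V \right)} = \left(r + 4 r^{2}\right) \left(V + V\right) = \left(r + 4 r^{2}\right) 2 V = 2 V \left(r + 4 r^{2}\right)$)
$\frac{1}{-113690 + a{\left(898,443 - 245 \right)}} = \frac{1}{-113690 + 2 \left(443 - 245\right) 898 \left(1 + 4 \cdot 898\right)} = \frac{1}{-113690 + 2 \left(443 - 245\right) 898 \left(1 + 3592\right)} = \frac{1}{-113690 + 2 \cdot 198 \cdot 898 \cdot 3593} = \frac{1}{-113690 + 1277699544} = \frac{1}{1277585854}$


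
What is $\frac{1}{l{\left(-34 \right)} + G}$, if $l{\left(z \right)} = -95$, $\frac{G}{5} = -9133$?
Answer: $- \frac{1}{45760} \approx -2.1853 \cdot 10^{-5}$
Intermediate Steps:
$G = -45665$ ($G = 5 \left(-9133\right) = -45665$)
$\frac{1}{l{\left(-34 \right)} + G} = \frac{1}{-95 - 45665} = \frac{1}{-45760} = - \frac{1}{45760}$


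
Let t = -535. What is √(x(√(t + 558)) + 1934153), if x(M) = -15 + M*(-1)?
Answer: √(1934138 - √23) ≈ 1390.7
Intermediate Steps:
x(M) = -15 - M
√(x(√(t + 558)) + 1934153) = √((-15 - √(-535 + 558)) + 1934153) = √((-15 - √23) + 1934153) = √(1934138 - √23)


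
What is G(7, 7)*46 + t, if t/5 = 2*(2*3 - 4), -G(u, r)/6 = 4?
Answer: -1084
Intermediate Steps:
G(u, r) = -24 (G(u, r) = -6*4 = -24)
t = 20 (t = 5*(2*(2*3 - 4)) = 5*(2*(6 - 4)) = 5*(2*2) = 5*4 = 20)
G(7, 7)*46 + t = -24*46 + 20 = -1104 + 20 = -1084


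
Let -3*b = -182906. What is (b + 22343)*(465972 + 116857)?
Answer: 145669366115/3 ≈ 4.8556e+10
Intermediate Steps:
b = 182906/3 (b = -1/3*(-182906) = 182906/3 ≈ 60969.)
(b + 22343)*(465972 + 116857) = (182906/3 + 22343)*(465972 + 116857) = (249935/3)*582829 = 145669366115/3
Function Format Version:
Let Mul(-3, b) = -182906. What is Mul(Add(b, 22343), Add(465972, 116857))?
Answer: Rational(145669366115, 3) ≈ 4.8556e+10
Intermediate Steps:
b = Rational(182906, 3) (b = Mul(Rational(-1, 3), -182906) = Rational(182906, 3) ≈ 60969.)
Mul(Add(b, 22343), Add(465972, 116857)) = Mul(Add(Rational(182906, 3), 22343), Add(465972, 116857)) = Mul(Rational(249935, 3), 582829) = Rational(145669366115, 3)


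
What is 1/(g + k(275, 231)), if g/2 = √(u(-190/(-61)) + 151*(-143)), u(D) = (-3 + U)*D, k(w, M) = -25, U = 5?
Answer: -1525/5305297 - 2*I*√80324373/5305297 ≈ -0.00028745 - 0.0033787*I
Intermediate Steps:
u(D) = 2*D (u(D) = (-3 + 5)*D = 2*D)
g = 2*I*√80324373/61 (g = 2*√(2*(-190/(-61)) + 151*(-143)) = 2*√(2*(-190*(-1/61)) - 21593) = 2*√(2*(190/61) - 21593) = 2*√(380/61 - 21593) = 2*√(-1316793/61) = 2*(I*√80324373/61) = 2*I*√80324373/61 ≈ 293.85*I)
1/(g + k(275, 231)) = 1/(2*I*√80324373/61 - 25) = 1/(-25 + 2*I*√80324373/61)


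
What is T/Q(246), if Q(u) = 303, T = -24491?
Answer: -24491/303 ≈ -80.828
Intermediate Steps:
T/Q(246) = -24491/303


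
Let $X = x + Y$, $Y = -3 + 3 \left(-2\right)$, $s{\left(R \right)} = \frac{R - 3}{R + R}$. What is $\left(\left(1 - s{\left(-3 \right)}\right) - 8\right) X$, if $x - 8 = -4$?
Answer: $40$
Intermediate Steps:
$s{\left(R \right)} = \frac{-3 + R}{2 R}$
$Y = -9$ ($Y = -3 - 6 = -9$)
$x = 4$ ($x = 8 - 4 = 4$)
$X = -5$ ($X = 4 - 9 = -5$)
$\left(\left(1 - s{\left(-3 \right)}\right) - 8\right) X = \left(\left(1 - \frac{-3 - 3}{2 \left(-3\right)}\right) - 8\right) \left(-5\right) = \left(\left(1 - \frac{1}{2} \left(- \frac{1}{3}\right) \left(-6\right)\right) - 8\right) \left(-5\right) = \left(\left(1 - 1\right) - 8\right) \left(-5\right) = \left(0 - 8\right) \left(-5\right) = \left(-8\right) \left(-5\right) = 40$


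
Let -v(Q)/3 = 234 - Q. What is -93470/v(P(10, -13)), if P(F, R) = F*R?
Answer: 3595/42 ≈ 85.595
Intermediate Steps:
v(Q) = -702 + 3*Q (v(Q) = -3*(234 - Q) = -702 + 3*Q)
-93470/v(P(10, -13)) = -93470/(-702 + 3*(10*(-13))) = -93470/(-702 + 3*(-130)) = -93470/(-702 - 390) = -93470/(-1092) = -93470*(-1/1092) = 3595/42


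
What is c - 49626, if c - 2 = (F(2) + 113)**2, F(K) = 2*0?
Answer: -36855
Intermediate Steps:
F(K) = 0
c = 12771 (c = 2 + (0 + 113)**2 = 2 + 113**2 = 2 + 12769 = 12771)
c - 49626 = 12771 - 49626 = -36855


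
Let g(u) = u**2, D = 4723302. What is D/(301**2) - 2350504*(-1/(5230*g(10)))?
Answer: 335405619863/5923040375 ≈ 56.627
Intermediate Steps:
D/(301**2) - 2350504*(-1/(5230*g(10))) = 4723302/(301**2) - 2350504/(10**2*(-5230)) = 4723302/90601 - 2350504/(100*(-5230)) = 4723302*(1/90601) - 2350504/(-523000) = 4723302/90601 - 2350504*(-1/523000) = 4723302/90601 + 293813/65375 = 335405619863/5923040375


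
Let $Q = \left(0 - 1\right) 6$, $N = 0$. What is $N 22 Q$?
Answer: $0$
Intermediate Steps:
$Q = -6$ ($Q = \left(-1\right) 6 = -6$)
$N 22 Q = 0 \cdot 22 \left(-6\right) = 0 \left(-6\right) = 0$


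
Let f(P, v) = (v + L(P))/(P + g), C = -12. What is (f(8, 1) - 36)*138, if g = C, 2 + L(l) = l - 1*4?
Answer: -10143/2 ≈ -5071.5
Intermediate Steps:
L(l) = -6 + l (L(l) = -2 + (l - 1*4) = -2 + (l - 4) = -2 + (-4 + l) = -6 + l)
g = -12
f(P, v) = (-6 + P + v)/(-12 + P) (f(P, v) = (v + (-6 + P))/(P - 12) = (-6 + P + v)/(-12 + P))
(f(8, 1) - 36)*138 = ((-6 + 8 + 1)/(-12 + 8) - 36)*138 = (3/(-4) - 36)*138 = (-1/4*3 - 36)*138 = (-3/4 - 36)*138 = -147/4*138 = -10143/2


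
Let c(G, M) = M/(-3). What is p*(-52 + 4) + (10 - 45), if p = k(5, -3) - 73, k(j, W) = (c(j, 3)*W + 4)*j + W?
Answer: 1933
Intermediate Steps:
c(G, M) = -M/3 (c(G, M) = M*(-⅓) = -M/3)
k(j, W) = W + j*(4 - W) (k(j, W) = ((-⅓*3)*W + 4)*j + W = (-W + 4)*j + W = (4 - W)*j + W = j*(4 - W) + W = W + j*(4 - W))
p = -41 (p = (-3 + 4*5 - 1*(-3)*5) - 73 = (-3 + 20 + 15) - 73 = 32 - 73 = -41)
p*(-52 + 4) + (10 - 45) = -41*(-52 + 4) + (10 - 45) = -41*(-48) - 35 = 1968 - 35 = 1933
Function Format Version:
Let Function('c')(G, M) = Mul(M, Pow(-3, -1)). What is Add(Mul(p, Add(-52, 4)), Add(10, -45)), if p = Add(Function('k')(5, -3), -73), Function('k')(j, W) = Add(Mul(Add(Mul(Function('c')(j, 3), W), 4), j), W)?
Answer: 1933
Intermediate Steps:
Function('c')(G, M) = Mul(Rational(-1, 3), M) (Function('c')(G, M) = Mul(M, Rational(-1, 3)) = Mul(Rational(-1, 3), M))
Function('k')(j, W) = Add(W, Mul(j, Add(4, Mul(-1, W)))) (Function('k')(j, W) = Add(Mul(Add(Mul(Mul(Rational(-1, 3), 3), W), 4), j), W) = Add(Mul(Add(Mul(-1, W), 4), j), W) = Add(Mul(Add(4, Mul(-1, W)), j), W) = Add(Mul(j, Add(4, Mul(-1, W))), W) = Add(W, Mul(j, Add(4, Mul(-1, W)))))
p = -41 (p = Add(Add(-3, Mul(4, 5), Mul(-1, -3, 5)), -73) = Add(Add(-3, 20, 15), -73) = Add(32, -73) = -41)
Add(Mul(p, Add(-52, 4)), Add(10, -45)) = Add(Mul(-41, Add(-52, 4)), Add(10, -45)) = Add(Mul(-41, -48), -35) = Add(1968, -35) = 1933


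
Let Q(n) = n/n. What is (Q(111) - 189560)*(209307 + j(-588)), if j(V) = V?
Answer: -39564564921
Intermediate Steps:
Q(n) = 1
(Q(111) - 189560)*(209307 + j(-588)) = (1 - 189560)*(209307 - 588) = -189559*208719 = -39564564921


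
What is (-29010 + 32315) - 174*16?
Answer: 521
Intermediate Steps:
(-29010 + 32315) - 174*16 = 3305 - 2784 = 521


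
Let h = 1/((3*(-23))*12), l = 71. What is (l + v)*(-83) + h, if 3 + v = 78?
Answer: -10033705/828 ≈ -12118.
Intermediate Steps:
v = 75 (v = -3 + 78 = 75)
h = -1/828 (h = 1/(-69*12) = 1/(-828) = -1/828 ≈ -0.0012077)
(l + v)*(-83) + h = (71 + 75)*(-83) - 1/828 = 146*(-83) - 1/828 = -12118 - 1/828 = -10033705/828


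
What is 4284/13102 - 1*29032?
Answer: -190186490/6551 ≈ -29032.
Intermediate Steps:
4284/13102 - 1*29032 = 4284*(1/13102) - 29032 = 2142/6551 - 29032 = -190186490/6551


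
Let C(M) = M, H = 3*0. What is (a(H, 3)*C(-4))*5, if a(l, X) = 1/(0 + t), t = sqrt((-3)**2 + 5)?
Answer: -10*sqrt(14)/7 ≈ -5.3452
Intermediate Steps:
H = 0
t = sqrt(14) (t = sqrt(9 + 5) = sqrt(14) ≈ 3.7417)
a(l, X) = sqrt(14)/14 (a(l, X) = 1/(0 + sqrt(14)) = 1/(sqrt(14)) = sqrt(14)/14)
(a(H, 3)*C(-4))*5 = ((sqrt(14)/14)*(-4))*5 = -2*sqrt(14)/7*5 = -10*sqrt(14)/7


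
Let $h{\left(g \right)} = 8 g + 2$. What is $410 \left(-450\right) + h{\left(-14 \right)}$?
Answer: $-184610$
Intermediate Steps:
$h{\left(g \right)} = 2 + 8 g$
$410 \left(-450\right) + h{\left(-14 \right)} = 410 \left(-450\right) + \left(2 + 8 \left(-14\right)\right) = -184500 + \left(2 - 112\right) = -184500 - 110 = -184610$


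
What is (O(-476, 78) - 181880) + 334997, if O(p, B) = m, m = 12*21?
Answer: 153369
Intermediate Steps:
m = 252
O(p, B) = 252
(O(-476, 78) - 181880) + 334997 = (252 - 181880) + 334997 = -181628 + 334997 = 153369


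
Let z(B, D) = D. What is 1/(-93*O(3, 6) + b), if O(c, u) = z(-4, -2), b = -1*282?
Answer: -1/96 ≈ -0.010417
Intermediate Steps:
b = -282
O(c, u) = -2
1/(-93*O(3, 6) + b) = 1/(-93*(-2) - 282) = 1/(186 - 282) = 1/(-96) = -1/96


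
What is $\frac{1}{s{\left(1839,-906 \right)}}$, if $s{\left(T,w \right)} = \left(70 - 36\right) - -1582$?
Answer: $\frac{1}{1616} \approx 0.00061881$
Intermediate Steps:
$s{\left(T,w \right)} = 1616$ ($s{\left(T,w \right)} = \left(70 - 36\right) + 1582 = 34 + 1582 = 1616$)
$\frac{1}{s{\left(1839,-906 \right)}} = \frac{1}{1616}$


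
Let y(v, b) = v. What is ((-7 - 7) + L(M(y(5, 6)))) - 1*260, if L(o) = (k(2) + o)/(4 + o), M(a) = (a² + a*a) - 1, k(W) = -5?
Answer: -14478/53 ≈ -273.17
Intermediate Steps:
M(a) = -1 + 2*a² (M(a) = (a² + a²) - 1 = 2*a² - 1 = -1 + 2*a²)
L(o) = (-5 + o)/(4 + o)
((-7 - 7) + L(M(y(5, 6)))) - 1*260 = ((-7 - 7) + (-5 + (-1 + 2*5²))/(4 + (-1 + 2*5²))) - 1*260 = (-14 + (-5 + (-1 + 2*25))/(4 + (-1 + 2*25))) - 260 = (-14 + (-5 + (-1 + 50))/(4 + (-1 + 50))) - 260 = (-14 + (-5 + 49)/(4 + 49)) - 260 = (-14 + 44/53) - 260 = -698/53 - 260 = -14478/53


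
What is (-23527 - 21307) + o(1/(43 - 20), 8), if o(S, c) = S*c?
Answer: -1031174/23 ≈ -44834.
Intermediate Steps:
(-23527 - 21307) + o(1/(43 - 20), 8) = (-23527 - 21307) + 8/(43 - 20) = -44834 + 8/23 = -1031174/23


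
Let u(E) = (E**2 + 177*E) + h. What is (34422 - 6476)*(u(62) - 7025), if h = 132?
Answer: 221472050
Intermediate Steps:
u(E) = 132 + E**2 + 177*E (u(E) = (E**2 + 177*E) + 132 = 132 + E**2 + 177*E)
(34422 - 6476)*(u(62) - 7025) = (34422 - 6476)*((132 + 62**2 + 177*62) - 7025) = 27946*((132 + 3844 + 10974) - 7025) = 27946*(14950 - 7025) = 27946*7925 = 221472050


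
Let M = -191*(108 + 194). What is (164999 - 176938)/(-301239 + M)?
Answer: 11939/358921 ≈ 0.033264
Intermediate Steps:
M = -57682 (M = -191*302 = -57682)
(164999 - 176938)/(-301239 + M) = (164999 - 176938)/(-301239 - 57682) = -11939/(-358921) = -11939*(-1/358921) = 11939/358921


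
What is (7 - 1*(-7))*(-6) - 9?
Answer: -93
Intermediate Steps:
(7 - 1*(-7))*(-6) - 9 = (7 + 7)*(-6) - 9 = 14*(-6) - 9 = -84 - 9 = -93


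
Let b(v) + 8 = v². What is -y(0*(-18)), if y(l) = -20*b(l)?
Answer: -160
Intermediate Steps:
b(v) = -8 + v²
y(l) = 160 - 20*l² (y(l) = -20*(-8 + l²) = 160 - 20*l²)
-y(0*(-18)) = -(160 - 20*(0*(-18))²) = -(160 - 20*0²) = -(160 - 20*0) = -(160 + 0) = -1*160 = -160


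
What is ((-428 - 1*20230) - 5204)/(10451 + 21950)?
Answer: -25862/32401 ≈ -0.79819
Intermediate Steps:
((-428 - 1*20230) - 5204)/(10451 + 21950) = ((-428 - 20230) - 5204)/32401 = (-20658 - 5204)*(1/32401) = -25862*1/32401 = -25862/32401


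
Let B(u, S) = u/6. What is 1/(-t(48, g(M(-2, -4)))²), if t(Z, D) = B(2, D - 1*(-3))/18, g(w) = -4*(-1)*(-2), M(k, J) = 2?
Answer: -2916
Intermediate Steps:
g(w) = -8 (g(w) = 4*(-2) = -8)
B(u, S) = u/6 (B(u, S) = u*(⅙) = u/6)
t(Z, D) = 1/54 (t(Z, D) = ((⅙)*2)/18 = (⅓)*(1/18) = 1/54)
1/(-t(48, g(M(-2, -4)))²) = 1/(-(1/54)²) = 1/(-1*1/2916) = 1/(-1/2916) = -2916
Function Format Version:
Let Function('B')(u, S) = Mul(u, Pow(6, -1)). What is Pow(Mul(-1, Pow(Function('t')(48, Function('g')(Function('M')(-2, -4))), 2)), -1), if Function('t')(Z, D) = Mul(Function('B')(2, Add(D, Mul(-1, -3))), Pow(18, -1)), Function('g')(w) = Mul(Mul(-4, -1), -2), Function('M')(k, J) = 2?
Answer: -2916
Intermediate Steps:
Function('g')(w) = -8 (Function('g')(w) = Mul(4, -2) = -8)
Function('B')(u, S) = Mul(Rational(1, 6), u) (Function('B')(u, S) = Mul(u, Rational(1, 6)) = Mul(Rational(1, 6), u))
Function('t')(Z, D) = Rational(1, 54) (Function('t')(Z, D) = Mul(Mul(Rational(1, 6), 2), Pow(18, -1)) = Mul(Rational(1, 3), Rational(1, 18)) = Rational(1, 54))
Pow(Mul(-1, Pow(Function('t')(48, Function('g')(Function('M')(-2, -4))), 2)), -1) = Pow(Mul(-1, Pow(Rational(1, 54), 2)), -1) = Pow(Mul(-1, Rational(1, 2916)), -1) = Pow(Rational(-1, 2916), -1) = -2916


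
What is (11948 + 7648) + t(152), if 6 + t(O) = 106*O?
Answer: 35702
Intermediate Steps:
t(O) = -6 + 106*O
(11948 + 7648) + t(152) = (11948 + 7648) + (-6 + 106*152) = 19596 + (-6 + 16112) = 19596 + 16106 = 35702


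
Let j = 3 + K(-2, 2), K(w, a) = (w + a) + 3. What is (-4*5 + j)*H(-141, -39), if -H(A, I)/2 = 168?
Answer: 4704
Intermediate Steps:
H(A, I) = -336 (H(A, I) = -2*168 = -336)
K(w, a) = 3 + a + w (K(w, a) = (a + w) + 3 = 3 + a + w)
j = 6 (j = 3 + (3 + 2 - 2) = 3 + 3 = 6)
(-4*5 + j)*H(-141, -39) = (-4*5 + 6)*(-336) = (-20 + 6)*(-336) = -14*(-336) = 4704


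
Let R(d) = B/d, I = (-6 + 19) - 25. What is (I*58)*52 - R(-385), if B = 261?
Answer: -13933659/385 ≈ -36191.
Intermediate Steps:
I = -12 (I = 13 - 25 = -12)
R(d) = 261/d
(I*58)*52 - R(-385) = -12*58*52 - 261/(-385) = -696*52 - 261*(-1)/385 = -36192 - 1*(-261/385) = -36192 + 261/385 = -13933659/385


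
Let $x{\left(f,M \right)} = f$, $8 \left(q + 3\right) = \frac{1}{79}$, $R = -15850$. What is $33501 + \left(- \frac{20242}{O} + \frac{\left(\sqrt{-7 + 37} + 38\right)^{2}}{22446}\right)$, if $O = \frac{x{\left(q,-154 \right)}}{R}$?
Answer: $- \frac{454990919970700}{4253517} + \frac{38 \sqrt{30}}{11223} \approx -1.0697 \cdot 10^{8}$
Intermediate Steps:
$q = - \frac{1895}{632}$ ($q = -3 + \frac{1}{8 \cdot 79} = -3 + \frac{1}{8} \cdot \frac{1}{79} = -3 + \frac{1}{632} = - \frac{1895}{632} \approx -2.9984$)
$O = \frac{379}{2003440}$ ($O = - \frac{1895}{632 \left(-15850\right)} = \left(- \frac{1895}{632}\right) \left(- \frac{1}{15850}\right) = \frac{379}{2003440} \approx 0.00018917$)
$33501 + \left(- \frac{20242}{O} + \frac{\left(\sqrt{-7 + 37} + 38\right)^{2}}{22446}\right) = 33501 - \left(\frac{40553632480}{379} - \frac{\left(\sqrt{-7 + 37} + 38\right)^{2}}{22446}\right) = 33501 - \left(\frac{40553632480}{379} - \left(\sqrt{30} + 38\right)^{2} \cdot \frac{1}{22446}\right) = 33501 - \left(\frac{40553632480}{379} - \left(38 + \sqrt{30}\right)^{2} \cdot \frac{1}{22446}\right) = 33501 - \left(\frac{40553632480}{379} - \frac{\left(38 + \sqrt{30}\right)^{2}}{22446}\right) = - \frac{40540935601}{379} + \frac{\left(38 + \sqrt{30}\right)^{2}}{22446}$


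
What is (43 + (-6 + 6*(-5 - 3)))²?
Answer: 121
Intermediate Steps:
(43 + (-6 + 6*(-5 - 3)))² = (43 + (-6 + 6*(-8)))² = (43 + (-6 - 48))² = (43 - 54)² = (-11)² = 121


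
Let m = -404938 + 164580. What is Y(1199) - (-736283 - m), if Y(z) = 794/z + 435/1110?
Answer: 44001535077/88726 ≈ 4.9593e+5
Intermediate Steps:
Y(z) = 29/74 + 794/z (Y(z) = 794/z + 435*(1/1110) = 794/z + 29/74 = 29/74 + 794/z)
m = -240358
Y(1199) - (-736283 - m) = (29/74 + 794/1199) - (-736283 - 1*(-240358)) = (29/74 + 794*(1/1199)) - (-736283 + 240358) = (29/74 + 794/1199) - 1*(-495925) = 93527/88726 + 495925 = 44001535077/88726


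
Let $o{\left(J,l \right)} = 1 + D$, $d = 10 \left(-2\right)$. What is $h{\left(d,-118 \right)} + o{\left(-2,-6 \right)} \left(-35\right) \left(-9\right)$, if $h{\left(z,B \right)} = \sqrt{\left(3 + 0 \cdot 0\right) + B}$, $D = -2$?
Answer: $-315 + i \sqrt{115} \approx -315.0 + 10.724 i$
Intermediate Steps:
$d = -20$
$o{\left(J,l \right)} = -1$ ($o{\left(J,l \right)} = 1 - 2 = -1$)
$h{\left(z,B \right)} = \sqrt{3 + B}$ ($h{\left(z,B \right)} = \sqrt{\left(3 + 0\right) + B} = \sqrt{3 + B}$)
$h{\left(d,-118 \right)} + o{\left(-2,-6 \right)} \left(-35\right) \left(-9\right) = \sqrt{3 - 118} + \left(-1\right) \left(-35\right) \left(-9\right) = \sqrt{-115} + 35 \left(-9\right) = i \sqrt{115} - 315 = -315 + i \sqrt{115}$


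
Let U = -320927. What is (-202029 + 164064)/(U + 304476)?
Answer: 37965/16451 ≈ 2.3078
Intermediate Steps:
(-202029 + 164064)/(U + 304476) = (-202029 + 164064)/(-320927 + 304476) = -37965/(-16451) = -37965*(-1/16451) = 37965/16451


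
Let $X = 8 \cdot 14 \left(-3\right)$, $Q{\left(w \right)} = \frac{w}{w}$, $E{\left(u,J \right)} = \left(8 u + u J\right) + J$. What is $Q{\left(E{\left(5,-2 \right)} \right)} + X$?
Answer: $-335$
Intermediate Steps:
$E{\left(u,J \right)} = J + 8 u + J u$ ($E{\left(u,J \right)} = \left(8 u + J u\right) + J = J + 8 u + J u$)
$Q{\left(w \right)} = 1$
$X = -336$ ($X = 112 \left(-3\right) = -336$)
$Q{\left(E{\left(5,-2 \right)} \right)} + X = 1 - 336 = -335$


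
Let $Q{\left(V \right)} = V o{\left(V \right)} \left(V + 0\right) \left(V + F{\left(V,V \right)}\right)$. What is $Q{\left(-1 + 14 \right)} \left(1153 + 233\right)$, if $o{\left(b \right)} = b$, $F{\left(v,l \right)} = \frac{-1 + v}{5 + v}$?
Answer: $41615574$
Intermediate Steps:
$F{\left(v,l \right)} = \frac{-1 + v}{5 + v}$
$Q{\left(V \right)} = V^{3} \left(V + \frac{-1 + V}{5 + V}\right)$ ($Q{\left(V \right)} = V V \left(V + 0\right) \left(V + \frac{-1 + V}{5 + V}\right) = V^{2} V \left(V + \frac{-1 + V}{5 + V}\right) = V^{3} \left(V + \frac{-1 + V}{5 + V}\right)$)
$Q{\left(-1 + 14 \right)} \left(1153 + 233\right) = \frac{\left(-1 + 14\right)^{3} \left(-1 + \left(-1 + 14\right) + \left(-1 + 14\right) \left(5 + \left(-1 + 14\right)\right)\right)}{5 + \left(-1 + 14\right)} \left(1153 + 233\right) = \frac{13^{3} \left(-1 + 13 + 13 \left(5 + 13\right)\right)}{5 + 13} \cdot 1386 = \frac{2197 \left(-1 + 13 + 13 \cdot 18\right)}{18} \cdot 1386 = 2197 \cdot \frac{1}{18} \left(-1 + 13 + 234\right) 1386 = 2197 \cdot \frac{1}{18} \cdot 246 \cdot 1386 = \frac{90077}{3} \cdot 1386 = 41615574$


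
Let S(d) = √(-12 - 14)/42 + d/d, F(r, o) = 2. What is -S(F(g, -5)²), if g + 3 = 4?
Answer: -1 - I*√26/42 ≈ -1.0 - 0.12141*I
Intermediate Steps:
g = 1 (g = -3 + 4 = 1)
S(d) = 1 + I*√26/42 (S(d) = √(-26)*(1/42) + 1 = (I*√26)*(1/42) + 1 = I*√26/42 + 1 = 1 + I*√26/42)
-S(F(g, -5)²) = -(1 + I*√26/42) = -1 - I*√26/42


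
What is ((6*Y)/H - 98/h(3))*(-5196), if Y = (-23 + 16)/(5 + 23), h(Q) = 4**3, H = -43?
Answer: 2674641/344 ≈ 7775.1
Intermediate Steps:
h(Q) = 64
Y = -1/4 (Y = -7/28 = -7*1/28 = -1/4 ≈ -0.25000)
((6*Y)/H - 98/h(3))*(-5196) = ((6*(-1/4))/(-43) - 98/64)*(-5196) = (-3/2*(-1/43) - 98*1/64)*(-5196) = (3/86 - 49/32)*(-5196) = -2059/1376*(-5196) = 2674641/344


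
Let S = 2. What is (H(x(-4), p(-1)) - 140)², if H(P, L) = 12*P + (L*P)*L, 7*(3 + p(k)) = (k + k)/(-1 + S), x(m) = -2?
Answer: 82700836/2401 ≈ 34444.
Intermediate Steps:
p(k) = -3 + 2*k/7 (p(k) = -3 + ((k + k)/(-1 + 2))/7 = -3 + ((2*k)/1)/7 = -3 + ((2*k)*1)/7 = -3 + (2*k)/7 = -3 + 2*k/7)
H(P, L) = 12*P + P*L²
(H(x(-4), p(-1)) - 140)² = (-2*(12 + (-3 + (2/7)*(-1))²) - 140)² = (-2*(12 + (-3 - 2/7)²) - 140)² = (-2*(12 + (-23/7)²) - 140)² = (-2*(12 + 529/49) - 140)² = (-2*1117/49 - 140)² = (-2234/49 - 140)² = (-9094/49)² = 82700836/2401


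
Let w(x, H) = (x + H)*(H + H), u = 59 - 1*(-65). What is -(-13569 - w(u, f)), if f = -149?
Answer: 21019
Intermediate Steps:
u = 124 (u = 59 + 65 = 124)
w(x, H) = 2*H*(H + x) (w(x, H) = (H + x)*(2*H) = 2*H*(H + x))
-(-13569 - w(u, f)) = -(-13569 - 2*(-149)*(-149 + 124)) = -(-13569 - 2*(-149)*(-25)) = -(-13569 - 1*7450) = -(-13569 - 7450) = -1*(-21019) = 21019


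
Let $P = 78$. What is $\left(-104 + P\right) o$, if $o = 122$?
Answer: $-3172$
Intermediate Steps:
$\left(-104 + P\right) o = \left(-104 + 78\right) 122 = \left(-26\right) 122 = -3172$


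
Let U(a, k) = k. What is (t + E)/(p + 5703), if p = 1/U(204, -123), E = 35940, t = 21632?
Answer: 1770339/175367 ≈ 10.095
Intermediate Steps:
p = -1/123 (p = 1/(-123) = -1/123 ≈ -0.0081301)
(t + E)/(p + 5703) = (21632 + 35940)/(-1/123 + 5703) = 57572/(701468/123) = 57572*(123/701468) = 1770339/175367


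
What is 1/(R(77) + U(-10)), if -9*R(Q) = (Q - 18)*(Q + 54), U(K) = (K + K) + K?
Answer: -9/7999 ≈ -0.0011251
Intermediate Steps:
U(K) = 3*K (U(K) = 2*K + K = 3*K)
R(Q) = -(-18 + Q)*(54 + Q)/9 (R(Q) = -(Q - 18)*(Q + 54)/9 = -(-18 + Q)*(54 + Q)/9)
1/(R(77) + U(-10)) = 1/((108 - 4*77 - ⅑*77²) + 3*(-10)) = 1/((108 - 308 - ⅑*5929) - 30) = 1/((108 - 308 - 5929/9) - 30) = 1/(-7729/9 - 30) = 1/(-7999/9) = -9/7999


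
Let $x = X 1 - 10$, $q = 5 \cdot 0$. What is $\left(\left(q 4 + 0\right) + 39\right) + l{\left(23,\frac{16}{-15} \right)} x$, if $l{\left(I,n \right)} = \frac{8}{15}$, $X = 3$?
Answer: $\frac{529}{15} \approx 35.267$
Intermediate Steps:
$q = 0$
$l{\left(I,n \right)} = \frac{8}{15}$ ($l{\left(I,n \right)} = 8 \cdot \frac{1}{15} = \frac{8}{15}$)
$x = -7$ ($x = 3 \cdot 1 - 10 = 3 - 10 = -7$)
$\left(\left(q 4 + 0\right) + 39\right) + l{\left(23,\frac{16}{-15} \right)} x = \left(\left(0 \cdot 4 + 0\right) + 39\right) + \frac{8}{15} \left(-7\right) = \left(\left(0 + 0\right) + 39\right) - \frac{56}{15} = \left(0 + 39\right) - \frac{56}{15} = 39 - \frac{56}{15} = \frac{529}{15}$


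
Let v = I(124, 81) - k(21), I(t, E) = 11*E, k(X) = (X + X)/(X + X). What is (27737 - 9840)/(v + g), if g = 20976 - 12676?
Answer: 17897/9190 ≈ 1.9474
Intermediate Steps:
g = 8300
k(X) = 1 (k(X) = (2*X)/((2*X)) = (2*X)*(1/(2*X)) = 1)
v = 890 (v = 11*81 - 1*1 = 891 - 1 = 890)
(27737 - 9840)/(v + g) = (27737 - 9840)/(890 + 8300) = 17897/9190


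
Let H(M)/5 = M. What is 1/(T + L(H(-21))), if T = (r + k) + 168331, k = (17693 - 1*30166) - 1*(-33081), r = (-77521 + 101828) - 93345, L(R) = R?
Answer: 1/119796 ≈ 8.3475e-6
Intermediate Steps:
H(M) = 5*M
r = -69038 (r = 24307 - 93345 = -69038)
k = 20608 (k = (17693 - 30166) + 33081 = -12473 + 33081 = 20608)
T = 119901 (T = (-69038 + 20608) + 168331 = -48430 + 168331 = 119901)
1/(T + L(H(-21))) = 1/(119901 + 5*(-21)) = 1/(119901 - 105) = 1/119796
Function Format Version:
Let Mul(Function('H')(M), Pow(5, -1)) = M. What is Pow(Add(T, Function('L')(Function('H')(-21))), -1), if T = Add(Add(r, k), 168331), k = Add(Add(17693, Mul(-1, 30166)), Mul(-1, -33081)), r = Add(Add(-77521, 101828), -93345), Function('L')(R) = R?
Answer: Rational(1, 119796) ≈ 8.3475e-6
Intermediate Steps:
Function('H')(M) = Mul(5, M)
r = -69038 (r = Add(24307, -93345) = -69038)
k = 20608 (k = Add(Add(17693, -30166), 33081) = Add(-12473, 33081) = 20608)
T = 119901 (T = Add(Add(-69038, 20608), 168331) = Add(-48430, 168331) = 119901)
Pow(Add(T, Function('L')(Function('H')(-21))), -1) = Pow(Add(119901, Mul(5, -21)), -1) = Pow(Add(119901, -105), -1) = Pow(119796, -1) = Rational(1, 119796)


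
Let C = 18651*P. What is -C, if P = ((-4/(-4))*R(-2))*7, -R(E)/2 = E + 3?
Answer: 261114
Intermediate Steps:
R(E) = -6 - 2*E (R(E) = -2*(E + 3) = -2*(3 + E) = -6 - 2*E)
P = -14 (P = ((-4/(-4))*(-6 - 2*(-2)))*7 = ((-4*(-1/4))*(-6 + 4))*7 = (1*(-2))*7 = -2*7 = -14)
C = -261114 (C = 18651*(-14) = -261114)
-C = -1*(-261114) = 261114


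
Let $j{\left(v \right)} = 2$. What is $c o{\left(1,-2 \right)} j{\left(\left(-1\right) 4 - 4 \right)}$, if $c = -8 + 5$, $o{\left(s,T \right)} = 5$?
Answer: $-30$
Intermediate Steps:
$c = -3$
$c o{\left(1,-2 \right)} j{\left(\left(-1\right) 4 - 4 \right)} = \left(-3\right) 5 \cdot 2 = \left(-15\right) 2 = -30$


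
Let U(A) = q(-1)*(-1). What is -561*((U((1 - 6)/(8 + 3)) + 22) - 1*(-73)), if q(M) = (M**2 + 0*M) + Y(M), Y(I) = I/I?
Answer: -52173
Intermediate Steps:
Y(I) = 1
q(M) = 1 + M**2 (q(M) = (M**2 + 0*M) + 1 = (M**2 + 0) + 1 = M**2 + 1 = 1 + M**2)
U(A) = -2 (U(A) = (1 + (-1)**2)*(-1) = (1 + 1)*(-1) = 2*(-1) = -2)
-561*((U((1 - 6)/(8 + 3)) + 22) - 1*(-73)) = -561*((-2 + 22) - 1*(-73)) = -561*(20 + 73) = -561*93 = -52173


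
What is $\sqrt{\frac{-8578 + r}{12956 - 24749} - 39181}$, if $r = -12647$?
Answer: $\frac{6 i \sqrt{16817411581}}{3931} \approx 197.94 i$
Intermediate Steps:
$\sqrt{\frac{-8578 + r}{12956 - 24749} - 39181} = \sqrt{\frac{-8578 - 12647}{12956 - 24749} - 39181} = \sqrt{- \frac{21225}{-11793} - 39181} = \sqrt{\left(-21225\right) \left(- \frac{1}{11793}\right) - 39181} = \sqrt{\frac{7075}{3931} - 39181} = \sqrt{- \frac{154013436}{3931}} = \frac{6 i \sqrt{16817411581}}{3931}$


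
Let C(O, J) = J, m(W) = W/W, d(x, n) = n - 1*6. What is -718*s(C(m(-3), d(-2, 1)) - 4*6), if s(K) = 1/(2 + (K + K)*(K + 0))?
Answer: -359/842 ≈ -0.42637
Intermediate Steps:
d(x, n) = -6 + n (d(x, n) = n - 6 = -6 + n)
m(W) = 1
s(K) = 1/(2 + 2*K²) (s(K) = 1/(2 + (2*K)*K) = 1/(2 + 2*K²))
-718*s(C(m(-3), d(-2, 1)) - 4*6) = -359/(1 + ((-6 + 1) - 4*6)²) = -359/(1 + (-5 - 24)²) = -359/(1 + (-29)²) = -359/(1 + 841) = -359/842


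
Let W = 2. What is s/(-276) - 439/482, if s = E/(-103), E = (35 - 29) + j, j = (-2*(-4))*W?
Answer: -1558661/1712787 ≈ -0.91001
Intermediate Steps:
j = 16 (j = -2*(-4)*2 = 8*2 = 16)
E = 22 (E = (35 - 29) + 16 = 6 + 16 = 22)
s = -22/103 (s = 22/(-103) = 22*(-1/103) = -22/103 ≈ -0.21359)
s/(-276) - 439/482 = -22/103/(-276) - 439/482 = -22/103*(-1/276) - 439*1/482 = 11/14214 - 439/482 = -1558661/1712787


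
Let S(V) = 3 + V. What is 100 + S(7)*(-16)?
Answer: -60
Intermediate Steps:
100 + S(7)*(-16) = 100 + (3 + 7)*(-16) = 100 + 10*(-16) = 100 - 160 = -60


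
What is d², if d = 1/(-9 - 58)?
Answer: 1/4489 ≈ 0.00022277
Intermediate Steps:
d = -1/67 (d = 1/(-67) = -1/67 ≈ -0.014925)
d² = (-1/67)² = 1/4489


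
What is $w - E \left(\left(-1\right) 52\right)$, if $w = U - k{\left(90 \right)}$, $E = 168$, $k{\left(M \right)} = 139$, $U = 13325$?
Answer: $21922$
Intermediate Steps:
$w = 13186$ ($w = 13325 - 139 = 13186$)
$w - E \left(\left(-1\right) 52\right) = 13186 - 168 \left(\left(-1\right) 52\right) = 13186 - 168 \left(-52\right) = 13186 - -8736 = 13186 + 8736 = 21922$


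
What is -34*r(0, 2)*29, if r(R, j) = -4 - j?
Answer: 5916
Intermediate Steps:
-34*r(0, 2)*29 = -34*(-4 - 1*2)*29 = -34*(-4 - 2)*29 = -34*(-6)*29 = 204*29 = 5916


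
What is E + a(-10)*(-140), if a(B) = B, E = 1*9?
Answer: 1409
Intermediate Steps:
E = 9
E + a(-10)*(-140) = 9 - 10*(-140) = 9 + 1400 = 1409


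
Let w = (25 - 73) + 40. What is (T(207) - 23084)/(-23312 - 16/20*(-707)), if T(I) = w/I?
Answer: 5972995/5885631 ≈ 1.0148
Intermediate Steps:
w = -8 (w = -48 + 40 = -8)
T(I) = -8/I
(T(207) - 23084)/(-23312 - 16/20*(-707)) = (-8/207 - 23084)/(-23312 - 16/20*(-707)) = (-8*1/207 - 23084)/(-23312 - 16*1/20*(-707)) = (-8/207 - 23084)/(-23312 - 4/5*(-707)) = -4778396/(207*(-23312 + 2828/5)) = -4778396/(207*(-113732/5)) = -4778396/207*(-5/113732) = 5972995/5885631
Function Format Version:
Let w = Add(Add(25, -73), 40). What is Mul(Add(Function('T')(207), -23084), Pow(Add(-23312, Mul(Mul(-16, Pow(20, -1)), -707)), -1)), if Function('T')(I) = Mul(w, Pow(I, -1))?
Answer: Rational(5972995, 5885631) ≈ 1.0148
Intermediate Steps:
w = -8 (w = Add(-48, 40) = -8)
Function('T')(I) = Mul(-8, Pow(I, -1))
Mul(Add(Function('T')(207), -23084), Pow(Add(-23312, Mul(Mul(-16, Pow(20, -1)), -707)), -1)) = Mul(Add(Mul(-8, Pow(207, -1)), -23084), Pow(Add(-23312, Mul(Mul(-16, Pow(20, -1)), -707)), -1)) = Mul(Add(Mul(-8, Rational(1, 207)), -23084), Pow(Add(-23312, Mul(Mul(-16, Rational(1, 20)), -707)), -1)) = Mul(Add(Rational(-8, 207), -23084), Pow(Add(-23312, Mul(Rational(-4, 5), -707)), -1)) = Mul(Rational(-4778396, 207), Pow(Add(-23312, Rational(2828, 5)), -1)) = Mul(Rational(-4778396, 207), Pow(Rational(-113732, 5), -1)) = Mul(Rational(-4778396, 207), Rational(-5, 113732)) = Rational(5972995, 5885631)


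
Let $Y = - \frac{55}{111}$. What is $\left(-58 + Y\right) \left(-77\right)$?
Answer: $\frac{499961}{111} \approx 4504.2$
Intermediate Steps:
$Y = - \frac{55}{111}$ ($Y = \left(-55\right) \frac{1}{111} = - \frac{55}{111} \approx -0.4955$)
$\left(-58 + Y\right) \left(-77\right) = \left(-58 - \frac{55}{111}\right) \left(-77\right) = \left(- \frac{6493}{111}\right) \left(-77\right) = \frac{499961}{111}$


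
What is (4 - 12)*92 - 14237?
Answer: -14973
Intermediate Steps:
(4 - 12)*92 - 14237 = -8*92 - 14237 = -736 - 14237 = -14973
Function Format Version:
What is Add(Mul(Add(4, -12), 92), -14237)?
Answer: -14973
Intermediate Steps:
Add(Mul(Add(4, -12), 92), -14237) = Add(Mul(-8, 92), -14237) = Add(-736, -14237) = -14973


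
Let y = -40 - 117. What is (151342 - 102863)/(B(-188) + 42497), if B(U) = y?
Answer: 48479/42340 ≈ 1.1450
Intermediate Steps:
y = -157
B(U) = -157
(151342 - 102863)/(B(-188) + 42497) = (151342 - 102863)/(-157 + 42497) = 48479/42340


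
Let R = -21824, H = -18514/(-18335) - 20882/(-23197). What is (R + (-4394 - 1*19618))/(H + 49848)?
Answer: -4873707445705/5300503476872 ≈ -0.91948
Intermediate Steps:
H = 812340728/425316995 (H = -18514*(-1/18335) - 20882*(-1/23197) = 18514/18335 + 20882/23197 = 812340728/425316995 ≈ 1.9100)
(R + (-4394 - 1*19618))/(H + 49848) = (-21824 + (-4394 - 1*19618))/(812340728/425316995 + 49848) = (-21824 + (-4394 - 19618))/(21202013907488/425316995) = (-21824 - 24012)*(425316995/21202013907488) = -45836*425316995/21202013907488 = -4873707445705/5300503476872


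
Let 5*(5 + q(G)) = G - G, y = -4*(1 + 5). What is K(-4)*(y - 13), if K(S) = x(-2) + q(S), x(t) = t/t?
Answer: 148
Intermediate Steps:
x(t) = 1
y = -24 (y = -4*6 = -24)
q(G) = -5 (q(G) = -5 + (G - G)/5 = -5 + (⅕)*0 = -5 + 0 = -5)
K(S) = -4 (K(S) = 1 - 5 = -4)
K(-4)*(y - 13) = -4*(-24 - 13) = -4*(-37) = 148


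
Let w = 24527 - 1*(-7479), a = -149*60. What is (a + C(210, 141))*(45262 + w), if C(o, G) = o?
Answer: -674549640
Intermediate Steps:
a = -8940
w = 32006 (w = 24527 + 7479 = 32006)
(a + C(210, 141))*(45262 + w) = (-8940 + 210)*(45262 + 32006) = -8730*77268 = -674549640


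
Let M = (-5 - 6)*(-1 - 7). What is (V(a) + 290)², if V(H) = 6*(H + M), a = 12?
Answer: 792100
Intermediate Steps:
M = 88 (M = -11*(-8) = 88)
V(H) = 528 + 6*H (V(H) = 6*(H + 88) = 6*(88 + H) = 528 + 6*H)
(V(a) + 290)² = ((528 + 6*12) + 290)² = ((528 + 72) + 290)² = (600 + 290)² = 890² = 792100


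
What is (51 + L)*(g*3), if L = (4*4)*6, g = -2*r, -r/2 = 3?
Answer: 5292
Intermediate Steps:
r = -6 (r = -2*3 = -6)
g = 12 (g = -2*(-6) = 12)
L = 96 (L = 16*6 = 96)
(51 + L)*(g*3) = (51 + 96)*(12*3) = 147*36 = 5292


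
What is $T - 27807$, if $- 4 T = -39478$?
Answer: $- \frac{35875}{2} \approx -17938.0$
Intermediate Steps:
$T = \frac{19739}{2}$ ($T = \left(- \frac{1}{4}\right) \left(-39478\right) = \frac{19739}{2} \approx 9869.5$)
$T - 27807 = \frac{19739}{2} - 27807 = - \frac{35875}{2}$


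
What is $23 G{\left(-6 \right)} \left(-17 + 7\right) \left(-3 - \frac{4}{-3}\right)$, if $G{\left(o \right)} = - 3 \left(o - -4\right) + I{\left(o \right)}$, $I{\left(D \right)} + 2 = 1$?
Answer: $\frac{5750}{3} \approx 1916.7$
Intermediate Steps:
$I{\left(D \right)} = -1$ ($I{\left(D \right)} = -2 + 1 = -1$)
$G{\left(o \right)} = -13 - 3 o$ ($G{\left(o \right)} = - 3 \left(o - -4\right) - 1 = - 3 \left(o + 4\right) - 1 = - 3 \left(4 + o\right) - 1 = \left(-12 - 3 o\right) - 1 = -13 - 3 o$)
$23 G{\left(-6 \right)} \left(-17 + 7\right) \left(-3 - \frac{4}{-3}\right) = 23 \left(-13 - -18\right) \left(-17 + 7\right) \left(-3 - \frac{4}{-3}\right) = 23 \left(-13 + 18\right) \left(- 10 \left(-3 - - \frac{4}{3}\right)\right) = 23 \cdot 5 \left(- 10 \left(-3 + \frac{4}{3}\right)\right) = 115 \left(\left(-10\right) \left(- \frac{5}{3}\right)\right) = 115 \cdot \frac{50}{3} = \frac{5750}{3}$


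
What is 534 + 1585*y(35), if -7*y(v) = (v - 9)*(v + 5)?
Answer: -1644662/7 ≈ -2.3495e+5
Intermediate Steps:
y(v) = -(-9 + v)*(5 + v)/7 (y(v) = -(v - 9)*(v + 5)/7 = -(-9 + v)*(5 + v)/7)
534 + 1585*y(35) = 534 + 1585*(45/7 - ⅐*35² + (4/7)*35) = 534 + 1585*(45/7 - ⅐*1225 + 20) = 534 + 1585*(45/7 - 175 + 20) = 534 + 1585*(-1040/7) = 534 - 1648400/7 = -1644662/7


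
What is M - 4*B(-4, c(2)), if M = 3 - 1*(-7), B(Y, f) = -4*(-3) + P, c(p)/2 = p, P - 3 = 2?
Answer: -58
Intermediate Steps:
P = 5 (P = 3 + 2 = 5)
c(p) = 2*p
B(Y, f) = 17 (B(Y, f) = -4*(-3) + 5 = 12 + 5 = 17)
M = 10 (M = 3 + 7 = 10)
M - 4*B(-4, c(2)) = 10 - 4*17 = 10 - 68 = -58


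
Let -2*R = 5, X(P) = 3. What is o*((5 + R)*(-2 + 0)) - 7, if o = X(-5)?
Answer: -22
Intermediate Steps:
o = 3
R = -5/2 (R = -½*5 = -5/2 ≈ -2.5000)
o*((5 + R)*(-2 + 0)) - 7 = 3*((5 - 5/2)*(-2 + 0)) - 7 = 3*((5/2)*(-2)) - 7 = 3*(-5) - 7 = -15 - 7 = -22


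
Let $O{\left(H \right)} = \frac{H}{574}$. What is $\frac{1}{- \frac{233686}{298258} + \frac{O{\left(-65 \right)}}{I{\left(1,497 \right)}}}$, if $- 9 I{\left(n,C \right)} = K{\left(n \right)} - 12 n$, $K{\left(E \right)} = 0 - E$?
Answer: $- \frac{85600046}{73778687} \approx -1.1602$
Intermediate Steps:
$K{\left(E \right)} = - E$
$I{\left(n,C \right)} = \frac{13 n}{9}$ ($I{\left(n,C \right)} = - \frac{- n - 12 n}{9} = - \frac{\left(-13\right) n}{9} = \frac{13 n}{9}$)
$O{\left(H \right)} = \frac{H}{574}$ ($O{\left(H \right)} = H \frac{1}{574} = \frac{H}{574}$)
$\frac{1}{- \frac{233686}{298258} + \frac{O{\left(-65 \right)}}{I{\left(1,497 \right)}}} = \frac{1}{- \frac{233686}{298258} + \frac{\frac{1}{574} \left(-65\right)}{\frac{13}{9} \cdot 1}} = \frac{1}{\left(-233686\right) \frac{1}{298258} - \frac{65}{574 \cdot \frac{13}{9}}} = \frac{1}{- \frac{116843}{149129} - \frac{45}{574}} = \frac{1}{- \frac{73778687}{85600046}} = - \frac{85600046}{73778687}$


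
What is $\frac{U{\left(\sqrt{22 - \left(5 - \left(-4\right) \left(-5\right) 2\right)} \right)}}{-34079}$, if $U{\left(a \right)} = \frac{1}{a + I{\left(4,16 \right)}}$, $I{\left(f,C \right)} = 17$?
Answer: $- \frac{17}{7906328} + \frac{\sqrt{57}}{7906328} \approx -1.1953 \cdot 10^{-6}$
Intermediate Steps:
$U{\left(a \right)} = \frac{1}{17 + a}$ ($U{\left(a \right)} = \frac{1}{a + 17} = \frac{1}{17 + a}$)
$\frac{U{\left(\sqrt{22 - \left(5 - \left(-4\right) \left(-5\right) 2\right)} \right)}}{-34079} = \frac{1}{\left(17 + \sqrt{22 - \left(5 - \left(-4\right) \left(-5\right) 2\right)}\right) \left(-34079\right)} = \frac{1}{17 + \sqrt{22 + \left(20 \cdot 2 - 5\right)}} \left(- \frac{1}{34079}\right) = \frac{1}{17 + \sqrt{22 + \left(40 - 5\right)}} \left(- \frac{1}{34079}\right) = \frac{1}{17 + \sqrt{22 + 35}} \left(- \frac{1}{34079}\right) = \frac{1}{17 + \sqrt{57}} \left(- \frac{1}{34079}\right) = - \frac{1}{34079 \left(17 + \sqrt{57}\right)}$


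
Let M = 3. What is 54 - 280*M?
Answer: -786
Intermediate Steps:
54 - 280*M = 54 - 280*3 = 54 - 70*12 = 54 - 840 = -786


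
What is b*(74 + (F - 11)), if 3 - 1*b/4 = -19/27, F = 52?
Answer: 46000/27 ≈ 1703.7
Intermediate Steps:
b = 400/27 (b = 12 - (-76)/27 = 12 - 4*(-19/27) = 12 + 76/27 = 400/27 ≈ 14.815)
b*(74 + (F - 11)) = 400*(74 + (52 - 11))/27 = 400*(74 + 41)/27 = (400/27)*115 = 46000/27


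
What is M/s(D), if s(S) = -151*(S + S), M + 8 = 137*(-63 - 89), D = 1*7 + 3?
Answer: 5208/755 ≈ 6.8980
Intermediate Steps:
D = 10 (D = 7 + 3 = 10)
M = -20832 (M = -8 + 137*(-63 - 89) = -8 + 137*(-152) = -8 - 20824 = -20832)
s(S) = -302*S
M/s(D) = -20832/((-302*10)) = -20832/(-3020) = -20832*(-1/3020) = 5208/755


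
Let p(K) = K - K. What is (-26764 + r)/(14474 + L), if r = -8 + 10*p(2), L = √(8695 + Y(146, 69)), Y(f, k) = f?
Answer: -387497928/209487835 + 26772*√8841/209487835 ≈ -1.8377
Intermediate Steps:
p(K) = 0
L = √8841 (L = √(8695 + 146) = √8841 ≈ 94.027)
r = -8 (r = -8 + 10*0 = -8 + 0 = -8)
(-26764 + r)/(14474 + L) = (-26764 - 8)/(14474 + √8841) = -26772/(14474 + √8841)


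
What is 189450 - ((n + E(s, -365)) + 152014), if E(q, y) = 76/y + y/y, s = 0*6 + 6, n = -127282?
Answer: 60121781/365 ≈ 1.6472e+5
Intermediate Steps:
s = 6 (s = 0 + 6 = 6)
E(q, y) = 1 + 76/y (E(q, y) = 76/y + 1 = 1 + 76/y)
189450 - ((n + E(s, -365)) + 152014) = 189450 - ((-127282 + (76 - 365)/(-365)) + 152014) = 189450 - ((-127282 - 1/365*(-289)) + 152014) = 189450 - ((-127282 + 289/365) + 152014) = 189450 - (-46457641/365 + 152014) = 189450 - 1*9027469/365 = 189450 - 9027469/365 = 60121781/365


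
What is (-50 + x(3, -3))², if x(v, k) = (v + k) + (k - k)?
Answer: 2500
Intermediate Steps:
x(v, k) = k + v (x(v, k) = (k + v) + 0 = k + v)
(-50 + x(3, -3))² = (-50 + (-3 + 3))² = (-50 + 0)² = (-50)² = 2500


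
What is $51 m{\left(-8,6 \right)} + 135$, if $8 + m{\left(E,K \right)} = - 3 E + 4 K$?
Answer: $2175$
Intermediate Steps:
$m{\left(E,K \right)} = -8 - 3 E + 4 K$ ($m{\left(E,K \right)} = -8 - \left(- 4 K + 3 E\right) = -8 - 3 E + 4 K$)
$51 m{\left(-8,6 \right)} + 135 = 51 \left(-8 - -24 + 4 \cdot 6\right) + 135 = 51 \left(-8 + 24 + 24\right) + 135 = 51 \cdot 40 + 135 = 2040 + 135 = 2175$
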